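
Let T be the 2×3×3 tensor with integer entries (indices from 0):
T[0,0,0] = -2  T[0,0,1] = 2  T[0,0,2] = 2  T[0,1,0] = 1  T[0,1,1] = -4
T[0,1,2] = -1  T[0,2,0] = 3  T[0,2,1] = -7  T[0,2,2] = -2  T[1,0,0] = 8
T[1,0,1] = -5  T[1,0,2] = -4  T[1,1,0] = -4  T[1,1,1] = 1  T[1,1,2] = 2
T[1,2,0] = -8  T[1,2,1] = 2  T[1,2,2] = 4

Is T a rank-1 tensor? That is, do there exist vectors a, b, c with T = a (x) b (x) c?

No

The mode-3 unfolding of T (rows indexed by k, columns by (i,j) = (0,0), (0,1), (0,2), (1,0), (1,1), (1,2)) is [[-2, 1, 3, 8, -4, -8], [2, -4, -7, -5, 1, 2], [2, -1, -2, -4, 2, 4]].
There the 3×3 minor on rows k ∈ {0, 1, 2}, columns (i,j) ∈ {(0,0), (0,1), (0,2)} is det [[-2, 1, 3], [2, -4, -7], [2, -1, -2]] = 6 ≠ 0, so this unfolding has rank ≥ 3; CP rank is at least every unfolding rank, so rank(T) ≥ 3.
In particular rank(T) ≥ 3 > 1, so T is not rank-1.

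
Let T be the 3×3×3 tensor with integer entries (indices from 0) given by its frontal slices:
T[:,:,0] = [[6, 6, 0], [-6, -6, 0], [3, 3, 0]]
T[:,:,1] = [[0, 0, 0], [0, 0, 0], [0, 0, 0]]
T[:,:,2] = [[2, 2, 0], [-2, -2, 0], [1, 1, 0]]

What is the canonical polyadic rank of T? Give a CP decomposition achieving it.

Lower bound: T ≠ 0 (e.g. T[0,0,0] = 6), so rank(T) ≥ 1.
Upper bound: if T = a ∘ b ∘ c then every fibre of T is a multiple of the corresponding factor, so read the factors off the fibres through the nonzero entry T[0,0,0] = 6.
The mode-1 fibre T[:,0,0] = [6, -6, 3] gives a = [2, -2, 1] (primitive direction); the mode-2 fibre T[0,:,0] = [6, 6, 0] gives b = [1, 1, 0]; then c[k] = T[0,0,k] / (a[0]·b[0]) = [6, 0, 2] / 2 = [3, 0, 1].
Expanding [2, -2, 1] ∘ [1, 1, 0] ∘ [3, 0, 1] reproduces all 27 entries of T, so T = [2, -2, 1] ∘ [1, 1, 0] ∘ [3, 0, 1] and rank(T) ≤ 1.
These bounds meet, so rank(T) = 1.

rank(T) = 1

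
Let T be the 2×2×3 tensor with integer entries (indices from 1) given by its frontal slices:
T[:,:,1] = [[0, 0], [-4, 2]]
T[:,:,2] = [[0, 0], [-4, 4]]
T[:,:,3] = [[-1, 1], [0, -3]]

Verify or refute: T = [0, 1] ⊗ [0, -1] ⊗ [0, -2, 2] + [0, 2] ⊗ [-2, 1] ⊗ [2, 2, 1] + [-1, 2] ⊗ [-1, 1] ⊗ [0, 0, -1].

Reconstruct entry (2,1,1) from the claimed factors: Σₗ aₗ[2]bₗ[1]cₗ[1] = (1)·(0)·(0) + (2)·(-2)·(2) + (2)·(-1)·(0) = -8, but T[2,1,1] = -4. The claim is false.

No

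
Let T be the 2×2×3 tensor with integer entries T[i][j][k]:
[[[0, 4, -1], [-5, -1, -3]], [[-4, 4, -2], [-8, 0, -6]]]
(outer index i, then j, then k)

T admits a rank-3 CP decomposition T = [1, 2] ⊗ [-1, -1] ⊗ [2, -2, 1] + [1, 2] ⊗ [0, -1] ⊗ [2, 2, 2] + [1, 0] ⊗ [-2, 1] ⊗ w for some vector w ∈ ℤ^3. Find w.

w = [-1, -1, 0]

Subtract the known terms from T to get the rank-1 residual R = [1, 0] ⊗ [-2, 1] ⊗ w, so R[i,j,k] = a[i]·b[j]·w[k]. Pick indices with nonzero a[0]·b[0] = (1)·(-2) = -2. Only the fibre through (0,0,·) is needed: R[0,0,:] = T[0,0,:] − Σₗ aₗ[0]bₗ[0]cₗ = [0, 4, -1] − (1)·(-1)·[2, -2, 1] − (1)·(0)·[2, 2, 2] = [2, 2, 0]. Then w[k] = R[0,0,k] / -2 for each k, giving w = [2, 2, 0] / -2 = [-1, -1, 0].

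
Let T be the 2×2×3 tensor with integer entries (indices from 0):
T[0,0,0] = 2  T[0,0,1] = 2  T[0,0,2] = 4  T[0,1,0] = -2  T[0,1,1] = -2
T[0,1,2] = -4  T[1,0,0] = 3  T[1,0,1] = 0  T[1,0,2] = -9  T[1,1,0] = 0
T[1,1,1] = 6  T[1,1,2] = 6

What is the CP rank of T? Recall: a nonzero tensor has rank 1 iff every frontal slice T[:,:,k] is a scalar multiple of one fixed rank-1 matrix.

3

Lower bound: the mode-3 unfolding of T (rows indexed by k, columns by (i,j) = (0,0), (0,1), (1,0), (1,1)) is [[2, -2, 3, 0], [2, -2, 0, 6], [4, -4, -9, 6]].
There the 3×3 minor on rows k ∈ {0, 1, 2}, columns (i,j) ∈ {(0,0), (1,0), (1,1)} is det [[2, 3, 0], [2, 0, 6], [4, -9, 6]] = 144 ≠ 0, so this unfolding has rank ≥ 3; CP rank is at least every unfolding rank, so rank(T) ≥ 3. (This is only a lower bound: in general the CP rank may exceed every unfolding rank, so we still need to exhibit 3 rank-1 terms summing to T.)
Upper bound: T is a sum of 3 rank-1 terms, T = [0, 1] ⊗ [1, -2] ⊗ [1, -2, -1] + [0, 1] ⊗ [1, 0] ⊗ [4, 4, -4] + [1, -1] ⊗ [1, -1] ⊗ [2, 2, 4] (one valid choice — decompositions are not unique — normalised so each a, b is primitive with positive first nonzero entry; check it by expanding all entries), so rank(T) ≤ 3.
These bounds meet, so rank(T) = 3.
Check entry T[1,0,1] = 0: (1)·(1)·(-2) + (1)·(1)·(4) + (-1)·(1)·(2) = 0.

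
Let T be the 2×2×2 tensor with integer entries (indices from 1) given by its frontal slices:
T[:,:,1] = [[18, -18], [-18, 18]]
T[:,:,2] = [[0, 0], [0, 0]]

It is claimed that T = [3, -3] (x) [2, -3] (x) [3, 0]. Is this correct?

Reconstruct entry (1,2,1) from the claimed factors: Σₗ aₗ[1]bₗ[2]cₗ[1] = (3)·(-3)·(3) = -27, but T[1,2,1] = -18. The claim is false.

No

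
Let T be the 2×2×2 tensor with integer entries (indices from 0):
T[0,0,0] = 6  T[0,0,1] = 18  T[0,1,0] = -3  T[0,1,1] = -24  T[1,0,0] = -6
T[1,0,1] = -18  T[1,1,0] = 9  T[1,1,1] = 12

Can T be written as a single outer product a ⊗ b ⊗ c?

No

The mode-1 unfolding of T (rows indexed by i, columns by (j,k) = (0,0), (0,1), (1,0), (1,1)) is [[6, 18, -3, -24], [-6, -18, 9, 12]].
There the 2×2 minor on rows i ∈ {0, 1}, columns (j,k) ∈ {(0,0), (1,0)} is det [[6, -3], [-6, 9]] = 36 ≠ 0, so this unfolding has rank ≥ 2; CP rank is at least every unfolding rank, so rank(T) ≥ 2.
In particular rank(T) ≥ 2 > 1, so T is not rank-1.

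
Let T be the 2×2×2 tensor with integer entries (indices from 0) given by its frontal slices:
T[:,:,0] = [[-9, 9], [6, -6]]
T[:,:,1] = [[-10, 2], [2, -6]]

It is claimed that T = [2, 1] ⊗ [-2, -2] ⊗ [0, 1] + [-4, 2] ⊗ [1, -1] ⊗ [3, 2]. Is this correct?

No

Reconstruct entry (0,0,0) from the claimed factors: Σₗ aₗ[0]bₗ[0]cₗ[0] = (2)·(-2)·(0) + (-4)·(1)·(3) = -12, but T[0,0,0] = -9. The claim is false.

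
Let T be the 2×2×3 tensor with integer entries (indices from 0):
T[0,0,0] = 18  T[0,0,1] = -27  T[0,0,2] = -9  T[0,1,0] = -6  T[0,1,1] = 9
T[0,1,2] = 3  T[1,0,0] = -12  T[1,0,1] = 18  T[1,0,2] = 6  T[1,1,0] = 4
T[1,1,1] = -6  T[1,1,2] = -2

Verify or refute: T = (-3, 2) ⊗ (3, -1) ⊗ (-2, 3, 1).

Yes

Reconstruct entrywise from the claimed factors. For example, T[1,1,1] = -6 and Σₗ aₗ[1]bₗ[1]cₗ[1] = (2)·(-1)·(3) = -6; checking all 12 entries, every one matches. The claim holds.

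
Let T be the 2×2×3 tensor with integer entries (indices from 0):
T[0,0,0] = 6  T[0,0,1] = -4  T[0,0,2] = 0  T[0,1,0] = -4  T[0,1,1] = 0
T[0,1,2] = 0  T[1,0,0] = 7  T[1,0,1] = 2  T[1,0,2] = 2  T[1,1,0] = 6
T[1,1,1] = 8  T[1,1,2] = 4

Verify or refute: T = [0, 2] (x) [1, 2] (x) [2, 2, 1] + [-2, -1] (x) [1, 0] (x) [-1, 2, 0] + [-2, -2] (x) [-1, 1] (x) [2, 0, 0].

No

Reconstruct entry (1,0,0) from the claimed factors: Σₗ aₗ[1]bₗ[0]cₗ[0] = (2)·(1)·(2) + (-1)·(1)·(-1) + (-2)·(-1)·(2) = 9, but T[1,0,0] = 7. The claim is false.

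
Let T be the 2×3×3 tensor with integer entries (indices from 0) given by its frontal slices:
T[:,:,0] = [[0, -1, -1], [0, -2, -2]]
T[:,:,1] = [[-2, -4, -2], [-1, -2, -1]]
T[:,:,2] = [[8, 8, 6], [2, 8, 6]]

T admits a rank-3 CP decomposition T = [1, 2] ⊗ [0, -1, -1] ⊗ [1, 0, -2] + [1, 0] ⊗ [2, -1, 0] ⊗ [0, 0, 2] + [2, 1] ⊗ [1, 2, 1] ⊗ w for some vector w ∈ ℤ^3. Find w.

w = [0, -1, 2]

Subtract the known terms from T to get the rank-1 residual R = [2, 1] ⊗ [1, 2, 1] ⊗ w, so R[i,j,k] = a[i]·b[j]·w[k]. Pick indices with nonzero a[0]·b[0] = (2)·(1) = 2. Only the fibre through (0,0,·) is needed: R[0,0,:] = T[0,0,:] − Σₗ aₗ[0]bₗ[0]cₗ = [0, -2, 8] − (1)·(0)·[1, 0, -2] − (1)·(2)·[0, 0, 2] = [0, -2, 4]. Then w[k] = R[0,0,k] / 2 for each k, giving w = [0, -2, 4] / 2 = [0, -1, 2].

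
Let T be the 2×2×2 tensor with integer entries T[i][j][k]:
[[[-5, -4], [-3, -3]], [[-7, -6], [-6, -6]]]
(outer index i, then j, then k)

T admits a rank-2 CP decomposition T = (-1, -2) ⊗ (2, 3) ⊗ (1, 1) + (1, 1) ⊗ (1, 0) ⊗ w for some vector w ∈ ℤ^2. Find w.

Subtract the known terms from T to get the rank-1 residual R = (1, 1) ⊗ (1, 0) ⊗ w, so R[i,j,k] = a[i]·b[j]·w[k]. Pick indices with nonzero a[0]·b[0] = (1)·(1) = 1. Only the fibre through (0,0,·) is needed: R[0,0,:] = T[0,0,:] − Σₗ aₗ[0]bₗ[0]cₗ = [-5, -4] − (-1)·(2)·(1, 1) = [-3, -2]. Then w[k] = R[0,0,k] / 1 for each k, giving w = [-3, -2] / 1 = (-3, -2).

w = (-3, -2)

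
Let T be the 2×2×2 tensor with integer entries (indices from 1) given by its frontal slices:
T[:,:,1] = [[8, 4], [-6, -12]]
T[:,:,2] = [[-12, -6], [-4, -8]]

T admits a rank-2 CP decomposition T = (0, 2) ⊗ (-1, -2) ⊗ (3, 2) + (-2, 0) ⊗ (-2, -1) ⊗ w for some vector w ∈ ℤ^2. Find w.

Subtract the known terms from T to get the rank-1 residual R = (-2, 0) ⊗ (-2, -1) ⊗ w, so R[i,j,k] = a[i]·b[j]·w[k]. Pick indices with nonzero a[1]·b[1] = (-2)·(-2) = 4. Only the fibre through (1,1,·) is needed: R[1,1,:] = T[1,1,:] − Σₗ aₗ[1]bₗ[1]cₗ = [8, -12] − (0)·(-1)·(3, 2) = [8, -12]. Then w[k] = R[1,1,k] / 4 for each k, giving w = [8, -12] / 4 = (2, -3).

w = (2, -3)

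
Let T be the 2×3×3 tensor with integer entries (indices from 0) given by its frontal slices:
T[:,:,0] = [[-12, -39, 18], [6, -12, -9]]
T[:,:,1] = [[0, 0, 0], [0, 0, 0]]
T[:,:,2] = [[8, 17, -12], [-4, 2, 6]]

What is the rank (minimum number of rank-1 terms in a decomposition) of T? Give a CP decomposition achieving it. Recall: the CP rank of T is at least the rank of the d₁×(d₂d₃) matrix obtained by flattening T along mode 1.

rank(T) = 2

Lower bound: the mode-1 unfolding of T (rows indexed by i, columns by (j,k) = (0,0), (0,1), (0,2), (1,0), (1,1), (1,2), (2,0), (2,1), (2,2)) is [[-12, 0, 8, -39, 0, 17, 18, 0, -12], [6, 0, -4, -12, 0, 2, -9, 0, 6]].
There the 2×2 minor on rows i ∈ {0, 1}, columns (j,k) ∈ {(0,0), (1,0)} is det [[-12, -39], [6, -12]] = 378 ≠ 0, so this unfolding has rank ≥ 2; CP rank is at least every unfolding rank, so rank(T) ≥ 2. (Unfolding ranks only ever bound the CP rank from below — rank(T) can be strictly larger than all of them — so the matching upper bound has to come from an explicit 2-term decomposition.)
Upper bound — finding two terms. Write S_k = T[:,:,k] for the frontal slices: S₀ = [[-12, -39, 18], [6, -12, -9]], S₁ = [[0, 0, 0], [0, 0, 0]], S₂ = [[8, 17, -12], [-4, 2, 6]].
If T = a₁ ⊗ b₁ ⊗ c₁ + a₂ ⊗ b₂ ⊗ c₂ then each S_k = c₁[k]·a₁b₁ᵀ + c₂[k]·a₂b₂ᵀ. S₀ and S₂ are linearly independent, so a₁b₁ᵀ and a₂b₂ᵀ must span the same plane of matrices: they are the rank-1 matrices of the form x·S₀ + y·S₂.
The 2×2 minor of x·S₀ + y·S₂ on rows {0,1}, columns {0,1} is 378·x² − 378·xy + 84·y² = 42·(3·x − 2·y)(3·x − y), vanishing at (x:y) = (2:3) and (1:3).
M₁ = 2·S₀ + 3·S₂ = [[0, -27, 0], [0, -18, 0]] = (-9)·[3, 2][0, 1, 0]ᵀ and M₂ = S₀ + 3·S₂ = [[12, 12, -18], [-6, -6, 9]] = 3·[2, -1][2, 2, -3]ᵀ, so take a₁ = [3, 2], b₁ = [0, 1, 0], a₂ = [2, -1], b₂ = [2, 2, -3].
Each slice is an integer combination of E₁ = a₁b₁ᵀ and E₂ = a₂b₂ᵀ: S₀ = −9·E₁ − 3·E₂, S₁ = 0, S₂ = 3·E₁ + 2·E₂; reading off coefficients, c₁ = [-9, 0, 3] and c₂ = [-3, 0, 2].
Hence T = [3, 2] ⊗ [0, 1, 0] ⊗ [-9, 0, 3] + [2, -1] ⊗ [2, 2, -3] ⊗ [-3, 0, 2], so rank(T) ≤ 2.
These bounds meet, so rank(T) = 2.
Check entry T[1,0,0] = 6: (2)·(0)·(-9) + (-1)·(2)·(-3) = 6.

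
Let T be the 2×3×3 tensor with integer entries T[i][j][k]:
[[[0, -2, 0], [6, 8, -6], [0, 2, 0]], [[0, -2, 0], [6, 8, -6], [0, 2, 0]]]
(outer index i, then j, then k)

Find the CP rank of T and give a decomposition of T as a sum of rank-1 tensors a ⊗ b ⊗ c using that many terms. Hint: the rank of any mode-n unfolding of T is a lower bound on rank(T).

rank(T) = 2

Lower bound: the mode-3 unfolding of T (rows indexed by k, columns by (i,j) = (0,0), (0,1), (0,2), (1,0), (1,1), (1,2)) is [[0, 6, 0, 0, 6, 0], [-2, 8, 2, -2, 8, 2], [0, -6, 0, 0, -6, 0]].
There the 2×2 minor on rows k ∈ {0, 1}, columns (i,j) ∈ {(0,0), (0,1)} is det [[0, 6], [-2, 8]] = 12 ≠ 0, so this unfolding has rank ≥ 2; CP rank is at least every unfolding rank, so rank(T) ≥ 2. (Unfolding ranks only ever bound the CP rank from below — rank(T) can be strictly larger than all of them — so the matching upper bound has to come from an explicit 2-term decomposition.)
Upper bound — finding two terms. Every mode-1 slice of T is a multiple of one matrix: T[i,:,:] = a[i]·M with a = [1, 1] and M = [[0, -2, 0], [6, 8, -6], [0, 2, 0]] (rows indexed by j, columns by k). So it suffices to write M as a sum of two rank-1 matrices.
The rows of M satisfy (row 0) = −(row 2), so splitting by rows, M = [0, 1, 0][6, 8, -6]ᵀ + [-1, 0, 1][0, 2, 0]ᵀ.
Hence T = [1, 1] ⊗ [0, 1, 0] ⊗ [6, 8, -6] + [1, 1] ⊗ [-1, 0, 1] ⊗ [0, 2, 0], so rank(T) ≤ 2.
These bounds meet, so rank(T) = 2.
Check entry T[1,2,0] = 0: (1)·(0)·(6) + (1)·(1)·(0) = 0.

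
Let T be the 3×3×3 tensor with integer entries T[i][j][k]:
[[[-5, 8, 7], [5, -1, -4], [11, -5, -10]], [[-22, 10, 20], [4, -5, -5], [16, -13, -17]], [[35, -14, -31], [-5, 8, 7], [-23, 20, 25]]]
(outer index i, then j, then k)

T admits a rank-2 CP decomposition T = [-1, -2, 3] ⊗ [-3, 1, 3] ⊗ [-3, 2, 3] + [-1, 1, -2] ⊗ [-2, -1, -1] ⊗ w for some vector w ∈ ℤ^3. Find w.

Subtract the known terms from T to get the rank-1 residual R = [-1, 1, -2] ⊗ [-2, -1, -1] ⊗ w, so R[i,j,k] = a[i]·b[j]·w[k]. Pick indices with nonzero a[0]·b[0] = (-1)·(-2) = 2. Only the fibre through (0,0,·) is needed: R[0,0,:] = T[0,0,:] − Σₗ aₗ[0]bₗ[0]cₗ = [-5, 8, 7] − (-1)·(-3)·[-3, 2, 3] = [4, 2, -2]. Then w[k] = R[0,0,k] / 2 for each k, giving w = [4, 2, -2] / 2 = [2, 1, -1].

w = [2, 1, -1]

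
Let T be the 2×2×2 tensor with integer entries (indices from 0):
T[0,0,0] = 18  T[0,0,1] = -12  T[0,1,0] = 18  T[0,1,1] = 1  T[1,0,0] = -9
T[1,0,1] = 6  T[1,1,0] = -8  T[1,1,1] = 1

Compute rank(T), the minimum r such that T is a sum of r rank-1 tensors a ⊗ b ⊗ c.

2

Lower bound: in the mode-3 unfolding of T (rows indexed by k, columns by (i,j)) the 2×2 minor on rows k ∈ {0, 1}, columns (i,j) ∈ {(0,0), (0,1)} is det [[18, 18], [-12, 1]] = 234 ≠ 0, so that unfolding has rank ≥ 2 and hence rank(T) ≥ 2 (CP rank is at least every unfolding rank, though it can be larger).
Upper bound: with S_k = T[:,:,k], the two rank-1 terms a₁b₁ᵀ, a₂b₂ᵀ are the rank-1 members of the pencil x·S₀ + y·S₁.
det(x·S₀ + y·S₁) is 18·x² + 15·xy − 18·y² = 3·(2·x + 3·y)(3·x − 2·y), vanishing at (x:y) = (3:-2) and (2:3).
M₁ = 3·S₀ − 2·S₁ = [[78, 52], [-39, -26]] = 13·[2, -1][3, 2]ᵀ and M₂ = 2·S₀ + 3·S₁ = [[0, 39], [0, -13]] = 13·[3, -1][0, 1]ᵀ, so take a₁ = [2, -1], b₁ = [3, 2], a₂ = [3, -1], b₂ = [0, 1].
Each slice is an integer combination of E₁ = a₁b₁ᵀ and E₂ = a₂b₂ᵀ: S₀ = 3·E₁ + 2·E₂, S₁ = −2·E₁ + 3·E₂; reading off coefficients, c₁ = [3, -2] and c₂ = [2, 3].
Hence T = [2, -1] ⊗ [3, 2] ⊗ [3, -2] + [3, -1] ⊗ [0, 1] ⊗ [2, 3], so rank(T) ≤ 2.
These bounds meet, so rank(T) = 2.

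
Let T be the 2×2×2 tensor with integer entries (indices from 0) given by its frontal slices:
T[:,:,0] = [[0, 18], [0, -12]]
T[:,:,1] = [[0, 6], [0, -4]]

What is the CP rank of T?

1

Lower bound: T ≠ 0 (e.g. T[0,1,0] = 18), so rank(T) ≥ 1.
Upper bound: if T = a (x) b (x) c then every fibre of T is a multiple of the corresponding factor, so read the factors off the fibres through the nonzero entry T[0,1,0] = 18.
The mode-1 fibre T[:,1,0] = [18, -12] gives a = [3, -2] (primitive direction); the mode-2 fibre T[0,:,0] = [0, 18] gives b = [0, 1]; then c[k] = T[0,1,k] / (a[0]·b[1]) = [18, 6] / 3 = [6, 2].
Expanding [3, -2] (x) [0, 1] (x) [6, 2] reproduces all 8 entries of T, so T = [3, -2] (x) [0, 1] (x) [6, 2] and rank(T) ≤ 1.
These bounds meet, so rank(T) = 1.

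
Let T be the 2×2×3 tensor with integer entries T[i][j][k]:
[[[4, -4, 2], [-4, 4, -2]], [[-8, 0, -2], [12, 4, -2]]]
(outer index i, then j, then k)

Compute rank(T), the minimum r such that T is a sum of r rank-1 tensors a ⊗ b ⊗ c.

3

Lower bound: the mode-3 unfolding of T (rows indexed by k, columns by (i,j) = (0,0), (0,1), (1,0), (1,1)) is [[4, -4, -8, 12], [-4, 4, 0, 4], [2, -2, -2, -2]].
There the 3×3 minor on rows k ∈ {0, 1, 2}, columns (i,j) ∈ {(0,0), (1,0), (1,1)} is det [[4, -8, 12], [-4, 0, 4], [2, -2, -2]] = 128 ≠ 0, so this unfolding has rank ≥ 3; CP rank is at least every unfolding rank, so rank(T) ≥ 3. (Unfolding ranks only ever bound the CP rank from below — rank(T) can be strictly larger than all of them — so the matching upper bound has to come from an explicit 3-term decomposition.)
Upper bound: T is a sum of 3 rank-1 terms, T = [0, 1] ⊗ [0, 1] ⊗ [4, 4, -4] + [0, 1] ⊗ [1, -1] ⊗ [-4, -4, 0] + [1, -1] ⊗ [1, -1] ⊗ [4, -4, 2] (one valid choice — decompositions are not unique — normalised so each a, b is primitive with positive first nonzero entry; check it by expanding all entries), so rank(T) ≤ 3.
These bounds meet, so rank(T) = 3.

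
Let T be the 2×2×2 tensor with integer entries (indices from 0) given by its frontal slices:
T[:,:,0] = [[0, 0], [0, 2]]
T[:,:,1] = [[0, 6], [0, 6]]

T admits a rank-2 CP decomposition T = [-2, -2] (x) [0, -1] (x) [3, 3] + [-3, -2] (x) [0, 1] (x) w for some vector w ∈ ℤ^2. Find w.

w = [2, 0]

Subtract the known terms from T to get the rank-1 residual R = [-3, -2] (x) [0, 1] (x) w, so R[i,j,k] = a[i]·b[j]·w[k]. Pick indices with nonzero a[0]·b[1] = (-3)·(1) = -3. Only the fibre through (0,1,·) is needed: R[0,1,:] = T[0,1,:] − Σₗ aₗ[0]bₗ[1]cₗ = [0, 6] − (-2)·(-1)·[3, 3] = [-6, 0]. Then w[k] = R[0,1,k] / -3 for each k, giving w = [-6, 0] / -3 = [2, 0].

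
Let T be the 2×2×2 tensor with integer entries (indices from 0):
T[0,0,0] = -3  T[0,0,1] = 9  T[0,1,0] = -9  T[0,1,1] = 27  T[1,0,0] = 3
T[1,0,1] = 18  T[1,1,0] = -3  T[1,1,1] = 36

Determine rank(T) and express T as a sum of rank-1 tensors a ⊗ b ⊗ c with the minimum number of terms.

Lower bound: the mode-3 unfolding of T (rows indexed by k, columns by (i,j) = (0,0), (0,1), (1,0), (1,1)) is [[-3, -9, 3, -3], [9, 27, 18, 36]].
There the 2×2 minor on rows k ∈ {0, 1}, columns (i,j) ∈ {(0,0), (1,0)} is det [[-3, 3], [9, 18]] = -81 ≠ 0, so this unfolding has rank ≥ 2; CP rank is at least every unfolding rank, so rank(T) ≥ 2. (Unfolding ranks only ever bound the CP rank from below — rank(T) can be strictly larger than all of them — so the matching upper bound has to come from an explicit 2-term decomposition.)
Upper bound — finding two terms. Write S_k = T[:,:,k] for the frontal slices: S₀ = [[-3, -9], [3, -3]], S₁ = [[9, 27], [18, 36]].
If T = a₁ ⊗ b₁ ⊗ c₁ + a₂ ⊗ b₂ ⊗ c₂ then each S_k = c₁[k]·a₁b₁ᵀ + c₂[k]·a₂b₂ᵀ. S₀ and S₁ are linearly independent, so a₁b₁ᵀ and a₂b₂ᵀ must span the same plane of matrices: they are the rank-1 matrices of the form x·S₀ + y·S₁.
det(x·S₀ + y·S₁) is 36·x² − 54·xy − 162·y² = 18·(x − 3·y)(2·x + 3·y), vanishing at (x:y) = (3:1) and (3:-2).
M₁ = 3·S₀ + S₁ = [[0, 0], [27, 27]] = 27·[0, 1][1, 1]ᵀ and M₂ = 3·S₀ − 2·S₁ = [[-27, -81], [-27, -81]] = (-27)·[1, 1][1, 3]ᵀ, so take a₁ = [0, 1], b₁ = [1, 1], a₂ = [1, 1], b₂ = [1, 3].
Each slice is an integer combination of E₁ = a₁b₁ᵀ and E₂ = a₂b₂ᵀ: S₀ = 6·E₁ − 3·E₂, S₁ = 9·E₁ + 9·E₂; reading off coefficients, c₁ = [6, 9] and c₂ = [-3, 9].
Hence T = [0, 1] ⊗ [1, 1] ⊗ [6, 9] + [1, 1] ⊗ [1, 3] ⊗ [-3, 9], so rank(T) ≤ 2.
These bounds meet, so rank(T) = 2.
Check entry T[1,1,0] = -3: (1)·(1)·(6) + (1)·(3)·(-3) = -3.

rank(T) = 2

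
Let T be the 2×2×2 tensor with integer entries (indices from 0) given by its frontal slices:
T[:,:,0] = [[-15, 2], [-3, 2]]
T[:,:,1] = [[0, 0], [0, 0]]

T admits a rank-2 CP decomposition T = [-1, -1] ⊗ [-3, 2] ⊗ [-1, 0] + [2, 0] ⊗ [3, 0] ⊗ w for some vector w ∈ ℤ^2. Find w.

w = [-2, 0]

Subtract the known terms from T to get the rank-1 residual R = [2, 0] ⊗ [3, 0] ⊗ w, so R[i,j,k] = a[i]·b[j]·w[k]. Pick indices with nonzero a[0]·b[0] = (2)·(3) = 6. Only the fibre through (0,0,·) is needed: R[0,0,:] = T[0,0,:] − Σₗ aₗ[0]bₗ[0]cₗ = [-15, 0] − (-1)·(-3)·[-1, 0] = [-12, 0]. Then w[k] = R[0,0,k] / 6 for each k, giving w = [-12, 0] / 6 = [-2, 0].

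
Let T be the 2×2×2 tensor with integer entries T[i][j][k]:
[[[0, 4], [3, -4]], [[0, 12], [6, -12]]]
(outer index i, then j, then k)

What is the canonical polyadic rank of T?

2

Lower bound: the mode-2 unfolding of T (rows indexed by j, columns by (i,k) = (0,0), (0,1), (1,0), (1,1)) is [[0, 4, 0, 12], [3, -4, 6, -12]].
There the 2×2 minor on rows j ∈ {0, 1}, columns (i,k) ∈ {(0,0), (0,1)} is det [[0, 4], [3, -4]] = -12 ≠ 0, so this unfolding has rank ≥ 2; CP rank is at least every unfolding rank, so rank(T) ≥ 2. (Unfolding ranks only ever bound the CP rank from below — rank(T) can be strictly larger than all of them — so the matching upper bound has to come from an explicit 2-term decomposition.)
Upper bound — finding two terms. Write S_k = T[:,:,k] for the frontal slices: S₀ = [[0, 3], [0, 6]], S₁ = [[4, -4], [12, -12]].
If T = a₁ ⊗ b₁ ⊗ c₁ + a₂ ⊗ b₂ ⊗ c₂ then each S_k = c₁[k]·a₁b₁ᵀ + c₂[k]·a₂b₂ᵀ. S₀ and S₁ are linearly independent, so a₁b₁ᵀ and a₂b₂ᵀ must span the same plane of matrices: they are the rank-1 matrices of the form x·S₀ + y·S₁.
det(x·S₀ + y·S₁) is −12·xy = (-12)·(y)(x), vanishing at (x:y) = (1:0) and (0:1).
M₁ = S₀ = [[0, 3], [0, 6]] = 3·[1, 2][0, 1]ᵀ and M₂ = S₁ = [[4, -4], [12, -12]] = 4·[1, 3][1, -1]ᵀ, so take a₁ = [1, 2], b₁ = [0, 1], a₂ = [1, 3], b₂ = [1, -1].
Each slice is an integer combination of E₁ = a₁b₁ᵀ and E₂ = a₂b₂ᵀ: S₀ = 3·E₁, S₁ = 4·E₂; reading off coefficients, c₁ = [3, 0] and c₂ = [0, 4].
Hence T = [1, 2] ⊗ [0, 1] ⊗ [3, 0] + [1, 3] ⊗ [1, -1] ⊗ [0, 4], so rank(T) ≤ 2.
These bounds meet, so rank(T) = 2.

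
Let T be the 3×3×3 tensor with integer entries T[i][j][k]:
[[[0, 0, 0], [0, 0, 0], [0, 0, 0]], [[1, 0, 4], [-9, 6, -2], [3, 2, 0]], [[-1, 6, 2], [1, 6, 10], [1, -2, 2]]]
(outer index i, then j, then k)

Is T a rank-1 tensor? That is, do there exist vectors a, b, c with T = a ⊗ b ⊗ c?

The mode-3 unfolding of T (rows indexed by k, columns by (i,j) = (0,0), (0,1), (0,2), (1,0), (1,1), (1,2), (2,0), (2,1), (2,2)) is [[0, 0, 0, 1, -9, 3, -1, 1, 1], [0, 0, 0, 0, 6, 2, 6, 6, -2], [0, 0, 0, 4, -2, 0, 2, 10, 2]].
There the 3×3 minor on rows k ∈ {0, 1, 2}, columns (i,j) ∈ {(1,0), (1,1), (1,2)} is det [[1, -9, 3], [0, 6, 2], [4, -2, 0]] = -140 ≠ 0, so this unfolding has rank ≥ 3; CP rank is at least every unfolding rank, so rank(T) ≥ 3.
In particular rank(T) ≥ 3 > 1, so T is not rank-1.

No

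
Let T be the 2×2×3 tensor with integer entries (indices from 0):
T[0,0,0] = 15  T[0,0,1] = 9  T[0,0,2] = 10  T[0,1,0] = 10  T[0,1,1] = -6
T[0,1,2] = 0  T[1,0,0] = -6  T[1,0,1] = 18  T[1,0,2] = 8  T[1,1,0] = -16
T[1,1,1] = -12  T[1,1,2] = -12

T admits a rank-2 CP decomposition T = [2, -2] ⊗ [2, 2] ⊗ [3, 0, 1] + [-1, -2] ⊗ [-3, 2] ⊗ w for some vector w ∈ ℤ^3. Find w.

w = [1, 3, 2]

Subtract the known terms from T to get the rank-1 residual R = [-1, -2] ⊗ [-3, 2] ⊗ w, so R[i,j,k] = a[i]·b[j]·w[k]. Pick indices with nonzero a[0]·b[0] = (-1)·(-3) = 3. Only the fibre through (0,0,·) is needed: R[0,0,:] = T[0,0,:] − Σₗ aₗ[0]bₗ[0]cₗ = [15, 9, 10] − (2)·(2)·[3, 0, 1] = [3, 9, 6]. Then w[k] = R[0,0,k] / 3 for each k, giving w = [3, 9, 6] / 3 = [1, 3, 2].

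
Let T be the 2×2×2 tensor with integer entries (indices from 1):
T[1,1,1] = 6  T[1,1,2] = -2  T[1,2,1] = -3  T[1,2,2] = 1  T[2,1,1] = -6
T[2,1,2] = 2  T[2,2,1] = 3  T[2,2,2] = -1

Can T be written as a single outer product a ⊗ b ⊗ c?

The mode-1 fibre T[:,1,1] = [6, -6] gives a = [1, -1] (primitive direction); the mode-2 fibre T[1,:,1] = [6, -3] gives b = [2, -1]; then c[k] = T[1,1,k] / (a[1]·b[1]) = [6, -2] / 2 = [3, -1].
Expanding [1, -1] ⊗ [2, -1] ⊗ [3, -1] reproduces all 8 entries of T, so T = [1, -1] ⊗ [2, -1] ⊗ [3, -1] and rank(T) ≤ 1.
Equivalently every frontal slice T[:,:,k] is c[k] times the rank-1 matrix [1, -1] ⊗ [2, -1]. So T has rank 1 (it is nonzero).

Yes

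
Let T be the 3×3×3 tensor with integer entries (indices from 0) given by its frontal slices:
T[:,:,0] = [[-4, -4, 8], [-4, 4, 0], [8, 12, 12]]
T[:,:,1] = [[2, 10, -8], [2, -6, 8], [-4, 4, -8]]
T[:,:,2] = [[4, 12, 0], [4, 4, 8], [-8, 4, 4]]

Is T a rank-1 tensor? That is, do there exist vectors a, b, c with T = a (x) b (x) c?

The mode-1 unfolding of T (rows indexed by i, columns by (j,k) = (0,0), (0,1), (0,2), (1,0), (1,1), (1,2), (2,0), (2,1), (2,2)) is [[-4, 2, 4, -4, 10, 12, 8, -8, 0], [-4, 2, 4, 4, -6, 4, 0, 8, 8], [8, -4, -8, 12, 4, 4, 12, -8, 4]].
There the 3×3 minor on rows i ∈ {0, 1, 2}, columns (j,k) ∈ {(0,0), (1,0), (1,1)} is det [[-4, -4, 10], [-4, 4, -6], [8, 12, 4]] = -1024 ≠ 0, so this unfolding has rank ≥ 3; CP rank is at least every unfolding rank, so rank(T) ≥ 3.
In particular rank(T) ≥ 3 > 1, so T is not rank-1.

No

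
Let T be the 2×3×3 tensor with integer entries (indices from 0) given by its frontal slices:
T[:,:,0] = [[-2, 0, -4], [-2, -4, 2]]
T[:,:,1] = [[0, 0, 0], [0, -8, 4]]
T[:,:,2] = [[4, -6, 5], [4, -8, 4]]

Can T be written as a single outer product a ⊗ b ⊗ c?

No

The mode-2 unfolding of T (rows indexed by j, columns by (i,k) = (0,0), (0,1), (0,2), (1,0), (1,1), (1,2)) is [[-2, 0, 4, -2, 0, 4], [0, 0, -6, -4, -8, -8], [-4, 0, 5, 2, 4, 4]].
There the 3×3 minor on rows j ∈ {0, 1, 2}, columns (i,k) ∈ {(0,0), (0,2), (1,0)} is det [[-2, 4, -2], [0, -6, -4], [-4, 5, 2]] = 96 ≠ 0, so this unfolding has rank ≥ 3; CP rank is at least every unfolding rank, so rank(T) ≥ 3.
In particular rank(T) ≥ 3 > 1, so T is not rank-1.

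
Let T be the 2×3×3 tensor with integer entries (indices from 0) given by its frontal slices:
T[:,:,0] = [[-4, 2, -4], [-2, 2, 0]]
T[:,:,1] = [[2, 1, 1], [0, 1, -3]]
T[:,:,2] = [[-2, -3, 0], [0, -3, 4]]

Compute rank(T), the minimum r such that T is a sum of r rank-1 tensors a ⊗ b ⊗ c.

Lower bound: the mode-3 unfolding of T (rows indexed by k, columns by (i,j) = (0,0), (0,1), (0,2), (1,0), (1,1), (1,2)) is [[-4, 2, -4, -2, 2, 0], [2, 1, 1, 0, 1, -3], [-2, -3, 0, 0, -3, 4]].
There the 3×3 minor on rows k ∈ {0, 1, 2}, columns (i,j) ∈ {(0,0), (0,1), (1,0)} is det [[-4, 2, -2], [2, 1, 0], [-2, -3, 0]] = 8 ≠ 0, so this unfolding has rank ≥ 3; CP rank is at least every unfolding rank, so rank(T) ≥ 3. (Flattening ranks never certify an upper bound on CP rank; for that we must actually write T with 3 rank-1 terms.)
Upper bound: T is a sum of 3 rank-1 terms, T = [0, 1] ⊗ [1, 0, 2] ⊗ [2, -2, 2] + [1, 1] ⊗ [0, 2, -1] ⊗ [0, 1, -2] + [1, 1] ⊗ [2, -1, 2] ⊗ [-2, 1, -1] (one valid choice — decompositions are not unique — normalised so each a, b is primitive with positive first nonzero entry; check it by expanding all entries), so rank(T) ≤ 3.
These bounds meet, so rank(T) = 3.

3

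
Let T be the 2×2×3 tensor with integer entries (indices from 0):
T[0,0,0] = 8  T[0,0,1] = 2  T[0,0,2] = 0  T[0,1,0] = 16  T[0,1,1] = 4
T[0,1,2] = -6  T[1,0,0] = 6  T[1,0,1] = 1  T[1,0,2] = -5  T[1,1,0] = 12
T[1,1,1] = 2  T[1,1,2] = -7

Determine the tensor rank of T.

3

Lower bound: in the mode-3 unfolding of T (rows indexed by k, columns by (i,j)) the 3×3 minor on rows k ∈ {0, 1, 2}, columns (i,j) ∈ {(0,0), (0,1), (1,0)} is det [[8, 16, 6], [2, 4, 1], [0, -6, -5]] = -24 ≠ 0, so that unfolding has rank ≥ 3 and hence rank(T) ≥ 3 (CP rank is at least every unfolding rank, though it can be larger).
Upper bound: T is a sum of 3 rank-1 terms, T = [1, 1] ⊗ [1, 2] ⊗ [4, 0, -2] + [2, -1] ⊗ [2, 1] ⊗ [0, 0, 1] + [2, 1] ⊗ [1, 2] ⊗ [2, 1, -1] (written with every a and b primitive with positive leading entry and the scale carried by c; CP decompositions are not unique, and this one is verified by expanding entrywise), so rank(T) ≤ 3.
These bounds meet, so rank(T) = 3.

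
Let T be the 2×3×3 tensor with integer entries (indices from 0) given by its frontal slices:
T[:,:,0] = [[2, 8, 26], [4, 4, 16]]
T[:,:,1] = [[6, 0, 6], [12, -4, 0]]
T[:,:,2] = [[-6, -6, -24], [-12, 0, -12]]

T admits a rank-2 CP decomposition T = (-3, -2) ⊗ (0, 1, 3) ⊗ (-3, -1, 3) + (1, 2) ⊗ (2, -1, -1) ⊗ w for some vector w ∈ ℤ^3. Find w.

Subtract the known terms from T to get the rank-1 residual R = (1, 2) ⊗ (2, -1, -1) ⊗ w, so R[i,j,k] = a[i]·b[j]·w[k]. Pick indices with nonzero a[0]·b[0] = (1)·(2) = 2. Only the fibre through (0,0,·) is needed: R[0,0,:] = T[0,0,:] − Σₗ aₗ[0]bₗ[0]cₗ = [2, 6, -6] − (-3)·(0)·(-3, -1, 3) = [2, 6, -6]. Then w[k] = R[0,0,k] / 2 for each k, giving w = [2, 6, -6] / 2 = (1, 3, -3).

w = (1, 3, -3)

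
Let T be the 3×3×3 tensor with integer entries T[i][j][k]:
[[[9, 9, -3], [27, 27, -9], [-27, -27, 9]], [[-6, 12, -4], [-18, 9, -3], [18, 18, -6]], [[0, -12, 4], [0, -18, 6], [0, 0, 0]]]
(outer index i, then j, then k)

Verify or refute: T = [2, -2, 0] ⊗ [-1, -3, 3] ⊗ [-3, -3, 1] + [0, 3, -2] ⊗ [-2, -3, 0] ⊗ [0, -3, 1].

Reconstruct entry (0,0,0) from the claimed factors: Σₗ aₗ[0]bₗ[0]cₗ[0] = (2)·(-1)·(-3) + (0)·(-2)·(0) = 6, but T[0,0,0] = 9. The claim is false.

No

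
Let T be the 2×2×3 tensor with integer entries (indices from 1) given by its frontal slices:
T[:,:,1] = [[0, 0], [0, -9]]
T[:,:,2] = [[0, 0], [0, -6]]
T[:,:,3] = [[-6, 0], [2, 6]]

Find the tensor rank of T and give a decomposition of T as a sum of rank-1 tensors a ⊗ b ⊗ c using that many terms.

Lower bound: in the mode-3 unfolding of T (rows indexed by k, columns by (i,j)) the 2×2 minor on rows k ∈ {1, 3}, columns (i,j) ∈ {(1,1), (2,2)} is det [[0, -9], [-6, 6]] = -54 ≠ 0, so that unfolding has rank ≥ 2 and hence rank(T) ≥ 2 (CP rank is at least every unfolding rank, though it can be larger).
Upper bound: with S_k = T[:,:,k], the two rank-1 terms a₁b₁ᵀ, a₂b₂ᵀ are the rank-1 members of the pencil x·S₁ + y·S₃.
det(x·S₁ + y·S₃) is 54·xy − 36·y² = 18·(3·x − 2·y)(y), vanishing at (x:y) = (2:3) and (1:0).
M₁ = 2·S₁ + 3·S₃ = [[-18, 0], [6, 0]] = (-6)·(3, -1)(1, 0)ᵀ and M₂ = S₁ = [[0, 0], [0, -9]] = (-9)·(0, 1)(0, 1)ᵀ, so take a₁ = (3, -1), b₁ = (1, 0), a₂ = (0, 1), b₂ = (0, 1).
Each slice is an integer combination of E₁ = a₁b₁ᵀ and E₂ = a₂b₂ᵀ: S₁ = −9·E₂, S₂ = −6·E₂, S₃ = −2·E₁ + 6·E₂; reading off coefficients, c₁ = (0, 0, -2) and c₂ = (-9, -6, 6).
Hence T = (3, -1) ⊗ (1, 0) ⊗ (0, 0, -2) + (0, 1) ⊗ (0, 1) ⊗ (-9, -6, 6), so rank(T) ≤ 2.
These bounds meet, so rank(T) = 2.

rank(T) = 2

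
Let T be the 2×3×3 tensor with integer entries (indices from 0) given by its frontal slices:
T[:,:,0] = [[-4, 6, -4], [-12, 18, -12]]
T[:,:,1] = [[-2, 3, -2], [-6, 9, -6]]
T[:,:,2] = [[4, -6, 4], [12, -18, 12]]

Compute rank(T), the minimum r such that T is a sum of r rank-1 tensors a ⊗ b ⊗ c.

1

Lower bound: T ≠ 0 (e.g. T[0,0,0] = -4), so rank(T) ≥ 1.
Upper bound: if T = a ⊗ b ⊗ c then every fibre of T is a multiple of the corresponding factor, so read the factors off the fibres through the nonzero entry T[0,0,0] = -4.
The mode-1 fibre T[:,0,0] = [-4, -12] gives a = [1, 3] (primitive direction); the mode-2 fibre T[0,:,0] = [-4, 6, -4] gives b = [2, -3, 2]; then c[k] = T[0,0,k] / (a[0]·b[0]) = [-4, -2, 4] / 2 = [-2, -1, 2].
Expanding [1, 3] ⊗ [2, -3, 2] ⊗ [-2, -1, 2] reproduces all 18 entries of T, so T = [1, 3] ⊗ [2, -3, 2] ⊗ [-2, -1, 2] and rank(T) ≤ 1.
These bounds meet, so rank(T) = 1.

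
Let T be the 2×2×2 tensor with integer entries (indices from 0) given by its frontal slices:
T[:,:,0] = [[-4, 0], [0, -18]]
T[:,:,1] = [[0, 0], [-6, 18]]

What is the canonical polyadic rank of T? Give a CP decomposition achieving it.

Lower bound: the mode-2 unfolding of T (rows indexed by j, columns by (i,k) = (0,0), (0,1), (1,0), (1,1)) is [[-4, 0, 0, -6], [0, 0, -18, 18]].
There the 2×2 minor on rows j ∈ {0, 1}, columns (i,k) ∈ {(0,0), (1,0)} is det [[-4, 0], [0, -18]] = 72 ≠ 0, so this unfolding has rank ≥ 2; CP rank is at least every unfolding rank, so rank(T) ≥ 2. (Flattening ranks never certify an upper bound on CP rank; for that we must actually write T with 2 rank-1 terms.)
Upper bound — finding two terms. Write S_k = T[:,:,k] for the frontal slices: S₀ = [[-4, 0], [0, -18]], S₁ = [[0, 0], [-6, 18]].
If T = a₁ ⊗ b₁ ⊗ c₁ + a₂ ⊗ b₂ ⊗ c₂ then each S_k = c₁[k]·a₁b₁ᵀ + c₂[k]·a₂b₂ᵀ. S₀ and S₁ are linearly independent, so a₁b₁ᵀ and a₂b₂ᵀ must span the same plane of matrices: they are the rank-1 matrices of the form x·S₀ + y·S₁.
det(x·S₀ + y·S₁) is 72·x² − 72·xy = 72·(x − y)(x), vanishing at (x:y) = (1:1) and (0:1).
M₁ = S₀ + S₁ = [[-4, 0], [-6, 0]] = (-2)·[2, 3][1, 0]ᵀ and M₂ = S₁ = [[0, 0], [-6, 18]] = (-6)·[0, 1][1, -3]ᵀ, so take a₁ = [2, 3], b₁ = [1, 0], a₂ = [0, 1], b₂ = [1, -3].
Each slice is an integer combination of E₁ = a₁b₁ᵀ and E₂ = a₂b₂ᵀ: S₀ = −2·E₁ + 6·E₂, S₁ = −6·E₂; reading off coefficients, c₁ = [-2, 0] and c₂ = [6, -6].
Hence T = [2, 3] ⊗ [1, 0] ⊗ [-2, 0] + [0, 1] ⊗ [1, -3] ⊗ [6, -6], so rank(T) ≤ 2.
These bounds meet, so rank(T) = 2.

rank(T) = 2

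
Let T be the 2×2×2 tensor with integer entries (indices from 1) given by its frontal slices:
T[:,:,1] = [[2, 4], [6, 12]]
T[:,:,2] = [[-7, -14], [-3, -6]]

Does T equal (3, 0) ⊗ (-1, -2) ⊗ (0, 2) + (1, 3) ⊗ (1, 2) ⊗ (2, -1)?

Yes

Reconstruct entrywise from the claimed factors. For example, T[1,2,2] = -14 and Σₗ aₗ[1]bₗ[2]cₗ[2] = (3)·(-2)·(2) + (1)·(2)·(-1) = -14; checking all 8 entries, every one matches. The claim holds.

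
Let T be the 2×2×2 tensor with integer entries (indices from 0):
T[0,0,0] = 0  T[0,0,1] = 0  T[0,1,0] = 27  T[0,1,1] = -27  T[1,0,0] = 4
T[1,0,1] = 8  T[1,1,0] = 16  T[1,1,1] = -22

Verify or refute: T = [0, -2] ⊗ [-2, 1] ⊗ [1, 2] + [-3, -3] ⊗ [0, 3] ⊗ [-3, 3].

Reconstruct entry (1,1,0) from the claimed factors: Σₗ aₗ[1]bₗ[1]cₗ[0] = (-2)·(1)·(1) + (-3)·(3)·(-3) = 25, but T[1,1,0] = 16. The claim is false.

No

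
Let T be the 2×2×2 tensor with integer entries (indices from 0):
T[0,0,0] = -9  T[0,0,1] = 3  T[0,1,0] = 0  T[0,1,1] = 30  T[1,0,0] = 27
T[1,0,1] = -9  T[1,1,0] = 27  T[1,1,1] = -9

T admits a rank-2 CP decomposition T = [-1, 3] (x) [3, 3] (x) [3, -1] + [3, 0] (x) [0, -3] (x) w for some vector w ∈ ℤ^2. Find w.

w = [-1, -3]

Subtract the known terms from T to get the rank-1 residual R = [3, 0] (x) [0, -3] (x) w, so R[i,j,k] = a[i]·b[j]·w[k]. Pick indices with nonzero a[0]·b[1] = (3)·(-3) = -9. Only the fibre through (0,1,·) is needed: R[0,1,:] = T[0,1,:] − Σₗ aₗ[0]bₗ[1]cₗ = [0, 30] − (-1)·(3)·[3, -1] = [9, 27]. Then w[k] = R[0,1,k] / -9 for each k, giving w = [9, 27] / -9 = [-1, -3].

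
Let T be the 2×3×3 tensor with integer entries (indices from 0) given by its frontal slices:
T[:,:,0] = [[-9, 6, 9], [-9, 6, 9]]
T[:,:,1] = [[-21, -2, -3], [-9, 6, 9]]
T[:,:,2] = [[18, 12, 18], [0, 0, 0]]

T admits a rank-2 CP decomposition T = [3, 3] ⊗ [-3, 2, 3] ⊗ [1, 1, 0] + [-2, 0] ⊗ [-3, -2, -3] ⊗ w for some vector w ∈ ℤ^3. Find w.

Subtract the known terms from T to get the rank-1 residual R = [-2, 0] ⊗ [-3, -2, -3] ⊗ w, so R[i,j,k] = a[i]·b[j]·w[k]. Pick indices with nonzero a[0]·b[0] = (-2)·(-3) = 6. Only the fibre through (0,0,·) is needed: R[0,0,:] = T[0,0,:] − Σₗ aₗ[0]bₗ[0]cₗ = [-9, -21, 18] − (3)·(-3)·[1, 1, 0] = [0, -12, 18]. Then w[k] = R[0,0,k] / 6 for each k, giving w = [0, -12, 18] / 6 = [0, -2, 3].

w = [0, -2, 3]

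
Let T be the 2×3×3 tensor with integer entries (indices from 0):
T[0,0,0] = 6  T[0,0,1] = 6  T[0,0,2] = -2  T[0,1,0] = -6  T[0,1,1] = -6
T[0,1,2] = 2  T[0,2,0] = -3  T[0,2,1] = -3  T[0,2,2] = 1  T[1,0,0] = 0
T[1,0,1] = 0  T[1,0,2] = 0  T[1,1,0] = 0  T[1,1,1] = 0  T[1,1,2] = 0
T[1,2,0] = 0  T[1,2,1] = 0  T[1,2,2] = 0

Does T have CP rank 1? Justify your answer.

If T = a ⊗ b ⊗ c then every fibre of T is a multiple of the corresponding factor, so read the factors off the fibres through the nonzero entry T[0,0,0] = 6.
The mode-1 fibre T[:,0,0] = [6, 0] gives a = [1, 0] (primitive direction); the mode-2 fibre T[0,:,0] = [6, -6, -3] gives b = [2, -2, -1]; then c[k] = T[0,0,k] / (a[0]·b[0]) = [6, 6, -2] / 2 = [3, 3, -1].
Expanding [1, 0] ⊗ [2, -2, -1] ⊗ [3, 3, -1] reproduces all 18 entries of T, so T = [1, 0] ⊗ [2, -2, -1] ⊗ [3, 3, -1] and rank(T) ≤ 1.
Equivalently every frontal slice T[:,:,k] is c[k] times the rank-1 matrix [1, 0] ⊗ [2, -2, -1]. So T has rank 1 (it is nonzero).

Yes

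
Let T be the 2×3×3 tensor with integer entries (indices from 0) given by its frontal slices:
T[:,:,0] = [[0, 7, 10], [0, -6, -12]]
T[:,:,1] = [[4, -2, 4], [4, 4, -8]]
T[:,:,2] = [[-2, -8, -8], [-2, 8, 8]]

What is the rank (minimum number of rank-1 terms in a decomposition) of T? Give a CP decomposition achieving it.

Lower bound: in the mode-3 unfolding of T (rows indexed by k, columns by (i,j)) the 3×3 minor on rows k ∈ {0, 1, 2}, columns (i,j) ∈ {(0,0), (0,1), (0,2)} is det [[0, 7, 10], [4, -2, 4], [-2, -8, -8]] = -192 ≠ 0, so that unfolding has rank ≥ 3 and hence rank(T) ≥ 3 (CP rank is at least every unfolding rank, though it can be larger).
Upper bound: T is a sum of 3 rank-1 terms, T = (1, -2) ⊗ (0, 1, -2) ⊗ (-1, -2, 0) + (1, -1) ⊗ (0, 1, 1) ⊗ (8, 0, -8) + (1, 1) ⊗ (1, 0, 0) ⊗ (0, 4, -2) (one valid choice — decompositions are not unique — normalised so each a, b is primitive with positive first nonzero entry; check it by expanding all entries), so rank(T) ≤ 3.
These bounds meet, so rank(T) = 3.

rank(T) = 3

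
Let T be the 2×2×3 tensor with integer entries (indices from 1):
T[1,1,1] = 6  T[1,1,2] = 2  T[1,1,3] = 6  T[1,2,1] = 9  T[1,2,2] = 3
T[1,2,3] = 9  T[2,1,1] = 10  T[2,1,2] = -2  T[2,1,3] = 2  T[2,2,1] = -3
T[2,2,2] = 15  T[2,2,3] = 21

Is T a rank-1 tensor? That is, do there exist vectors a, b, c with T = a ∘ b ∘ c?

The mode-3 unfolding of T (rows indexed by k, columns by (i,j) = (1,1), (1,2), (2,1), (2,2)) is [[6, 9, 10, -3], [2, 3, -2, 15], [6, 9, 2, 21]].
There the 2×2 minor on rows k ∈ {1, 2}, columns (i,j) ∈ {(1,1), (2,1)} is det [[6, 10], [2, -2]] = -32 ≠ 0, so this unfolding has rank ≥ 2; CP rank is at least every unfolding rank, so rank(T) ≥ 2.
In particular rank(T) ≥ 2 > 1, so T is not rank-1.

No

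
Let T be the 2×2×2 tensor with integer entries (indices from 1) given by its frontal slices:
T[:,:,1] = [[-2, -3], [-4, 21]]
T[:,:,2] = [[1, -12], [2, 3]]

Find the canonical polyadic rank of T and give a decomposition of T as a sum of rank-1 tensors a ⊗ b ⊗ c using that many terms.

Lower bound: the mode-2 unfolding of T (rows indexed by j, columns by (i,k) = (1,1), (1,2), (2,1), (2,2)) is [[-2, 1, -4, 2], [-3, -12, 21, 3]].
There the 2×2 minor on rows j ∈ {1, 2}, columns (i,k) ∈ {(1,1), (1,2)} is det [[-2, 1], [-3, -12]] = 27 ≠ 0, so this unfolding has rank ≥ 2; CP rank is at least every unfolding rank, so rank(T) ≥ 2. (This is only a lower bound: in general the CP rank may exceed every unfolding rank, so we still need to exhibit 2 rank-1 terms summing to T.)
Upper bound — finding two terms. Write S_k = T[:,:,k] for the frontal slices: S₁ = [[-2, -3], [-4, 21]], S₂ = [[1, -12], [2, 3]].
If T = a₁ ⊗ b₁ ⊗ c₁ + a₂ ⊗ b₂ ⊗ c₂ then each S_k = c₁[k]·a₁b₁ᵀ + c₂[k]·a₂b₂ᵀ. S₁ and S₂ are linearly independent, so a₁b₁ᵀ and a₂b₂ᵀ must span the same plane of matrices: they are the rank-1 matrices of the form x·S₁ + y·S₂.
det(x·S₁ + y·S₂) is −54·x² − 27·xy + 27·y² = (-27)·(2·x − y)(x + y), vanishing at (x:y) = (1:2) and (1:-1).
M₁ = S₁ + 2·S₂ = [[0, -27], [0, 27]] = (-27)·(1, -1)(0, 1)ᵀ and M₂ = S₁ − S₂ = [[-3, 9], [-6, 18]] = (-3)·(1, 2)(1, -3)ᵀ, so take a₁ = (1, -1), b₁ = (0, 1), a₂ = (1, 2), b₂ = (1, -3).
Each slice is an integer combination of E₁ = a₁b₁ᵀ and E₂ = a₂b₂ᵀ: S₁ = −9·E₁ − 2·E₂, S₂ = −9·E₁ + E₂; reading off coefficients, c₁ = (-9, -9) and c₂ = (-2, 1).
Hence T = (1, -1) ⊗ (0, 1) ⊗ (-9, -9) + (1, 2) ⊗ (1, -3) ⊗ (-2, 1), so rank(T) ≤ 2.
These bounds meet, so rank(T) = 2.
Check entry T[1,2,2] = -12: (1)·(1)·(-9) + (1)·(-3)·(1) = -12.

rank(T) = 2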